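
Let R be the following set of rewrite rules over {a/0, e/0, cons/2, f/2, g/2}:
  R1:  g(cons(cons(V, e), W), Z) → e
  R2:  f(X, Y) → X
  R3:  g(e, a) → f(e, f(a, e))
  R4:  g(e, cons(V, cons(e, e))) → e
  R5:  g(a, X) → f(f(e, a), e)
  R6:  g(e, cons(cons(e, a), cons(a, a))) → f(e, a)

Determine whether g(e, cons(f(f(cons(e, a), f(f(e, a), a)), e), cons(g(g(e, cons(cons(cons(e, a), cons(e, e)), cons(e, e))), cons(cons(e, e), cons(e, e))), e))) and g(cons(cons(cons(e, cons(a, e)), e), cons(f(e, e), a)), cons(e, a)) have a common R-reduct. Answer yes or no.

yes — NF(t₁) = e, NF(t₂) = e

Reduce t₁ = g(e, cons(f(f(cons(e, a), f(f(e, a), a)), e), cons(g(g(e, cons(cons(cons(e, a), cons(e, e)), cons(e, e))), cons(cons(e, e), cons(e, e))), e))):
1. g(e, cons(f(f(cons(e, a), f(f(e, a), a)), e), cons(g(g(e, cons(cons(cons(e, a), cons(e, e)), cons(e, e))), cons(cons(e, e), cons(e, e))), e)))  →  g(e, cons(f(cons(e, a), f(f(e, a), a)), cons(g(g(e, cons(cons(cons(e, a), cons(e, e)), cons(e, e))), cons(cons(e, e), cons(e, e))), e)))   [R2 at 2.1]
2. g(e, cons(f(cons(e, a), f(f(e, a), a)), cons(g(g(e, cons(cons(cons(e, a), cons(e, e)), cons(e, e))), cons(cons(e, e), cons(e, e))), e)))  →  g(e, cons(cons(e, a), cons(g(g(e, cons(cons(cons(e, a), cons(e, e)), cons(e, e))), cons(cons(e, e), cons(e, e))), e)))   [R2 at 2.1]
3. g(e, cons(cons(e, a), cons(g(g(e, cons(cons(cons(e, a), cons(e, e)), cons(e, e))), cons(cons(e, e), cons(e, e))), e)))  →  g(e, cons(cons(e, a), cons(g(e, cons(cons(e, e), cons(e, e))), e)))   [R4 at 2.2.1.1]
4. g(e, cons(cons(e, a), cons(g(e, cons(cons(e, e), cons(e, e))), e)))  →  g(e, cons(cons(e, a), cons(e, e)))   [R4 at 2.2.1]
5. g(e, cons(cons(e, a), cons(e, e)))  →  e   [R4 at ε]

Reduce t₂ = g(cons(cons(cons(e, cons(a, e)), e), cons(f(e, e), a)), cons(e, a)):
1. g(cons(cons(cons(e, cons(a, e)), e), cons(f(e, e), a)), cons(e, a))  →  e   [R1 at ε]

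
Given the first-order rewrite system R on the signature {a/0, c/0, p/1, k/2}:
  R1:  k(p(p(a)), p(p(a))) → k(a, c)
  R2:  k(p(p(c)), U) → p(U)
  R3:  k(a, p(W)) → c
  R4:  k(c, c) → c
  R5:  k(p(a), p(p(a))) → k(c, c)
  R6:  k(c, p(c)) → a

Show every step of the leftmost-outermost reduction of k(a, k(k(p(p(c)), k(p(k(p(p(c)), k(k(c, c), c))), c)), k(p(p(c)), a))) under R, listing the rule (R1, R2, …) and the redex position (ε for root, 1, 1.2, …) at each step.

1. k(a, k(k(p(p(c)), k(p(k(p(p(c)), k(k(c, c), c))), c)), k(p(p(c)), a)))  →  k(a, k(p(k(p(k(p(p(c)), k(k(c, c), c))), c)), k(p(p(c)), a)))   [R2 at 2.1]
2. k(a, k(p(k(p(k(p(p(c)), k(k(c, c), c))), c)), k(p(p(c)), a)))  →  k(a, k(p(k(p(p(k(k(c, c), c))), c)), k(p(p(c)), a)))   [R2 at 2.1.1.1.1]
3. k(a, k(p(k(p(p(k(k(c, c), c))), c)), k(p(p(c)), a)))  →  k(a, k(p(k(p(p(k(c, c))), c)), k(p(p(c)), a)))   [R4 at 2.1.1.1.1.1.1]
4. k(a, k(p(k(p(p(k(c, c))), c)), k(p(p(c)), a)))  →  k(a, k(p(k(p(p(c)), c)), k(p(p(c)), a)))   [R4 at 2.1.1.1.1.1]
5. k(a, k(p(k(p(p(c)), c)), k(p(p(c)), a)))  →  k(a, k(p(p(c)), k(p(p(c)), a)))   [R2 at 2.1.1]
6. k(a, k(p(p(c)), k(p(p(c)), a)))  →  k(a, p(k(p(p(c)), a)))   [R2 at 2]
7. k(a, p(k(p(p(c)), a)))  →  c   [R3 at ε]

c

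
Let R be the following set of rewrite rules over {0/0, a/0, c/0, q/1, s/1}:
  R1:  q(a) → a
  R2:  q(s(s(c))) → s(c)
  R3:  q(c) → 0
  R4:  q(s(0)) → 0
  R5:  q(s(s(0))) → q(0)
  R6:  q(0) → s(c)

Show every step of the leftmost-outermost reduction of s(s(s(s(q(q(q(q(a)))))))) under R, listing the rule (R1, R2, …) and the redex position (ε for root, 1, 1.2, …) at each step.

s(s(s(s(a))))

1. s(s(s(s(q(q(q(q(a))))))))  →  s(s(s(s(q(q(q(a)))))))   [R1 at 1.1.1.1.1.1.1]
2. s(s(s(s(q(q(q(a)))))))  →  s(s(s(s(q(q(a))))))   [R1 at 1.1.1.1.1.1]
3. s(s(s(s(q(q(a))))))  →  s(s(s(s(q(a)))))   [R1 at 1.1.1.1.1]
4. s(s(s(s(q(a)))))  →  s(s(s(s(a))))   [R1 at 1.1.1.1]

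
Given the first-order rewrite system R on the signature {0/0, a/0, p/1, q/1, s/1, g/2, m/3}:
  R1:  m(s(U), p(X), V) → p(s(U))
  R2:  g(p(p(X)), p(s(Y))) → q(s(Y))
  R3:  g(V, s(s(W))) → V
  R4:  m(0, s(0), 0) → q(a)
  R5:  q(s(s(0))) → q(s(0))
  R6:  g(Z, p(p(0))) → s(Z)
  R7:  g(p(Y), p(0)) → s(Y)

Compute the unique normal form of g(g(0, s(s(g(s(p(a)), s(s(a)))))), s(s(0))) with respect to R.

0

1. g(g(0, s(s(g(s(p(a)), s(s(a)))))), s(s(0)))  →  g(0, s(s(g(s(p(a)), s(s(a))))))   [R3 at ε]
2. g(0, s(s(g(s(p(a)), s(s(a))))))  →  0   [R3 at ε]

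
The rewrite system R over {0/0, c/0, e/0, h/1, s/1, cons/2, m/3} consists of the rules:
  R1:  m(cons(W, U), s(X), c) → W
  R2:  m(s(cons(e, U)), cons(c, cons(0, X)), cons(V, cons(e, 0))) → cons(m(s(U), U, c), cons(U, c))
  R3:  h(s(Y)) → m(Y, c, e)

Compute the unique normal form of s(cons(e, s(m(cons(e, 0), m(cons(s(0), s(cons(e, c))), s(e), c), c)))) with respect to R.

s(cons(e, s(e)))

1. s(cons(e, s(m(cons(e, 0), m(cons(s(0), s(cons(e, c))), s(e), c), c))))  →  s(cons(e, s(m(cons(e, 0), s(0), c))))   [R1 at 1.2.1.2]
2. s(cons(e, s(m(cons(e, 0), s(0), c))))  →  s(cons(e, s(e)))   [R1 at 1.2.1]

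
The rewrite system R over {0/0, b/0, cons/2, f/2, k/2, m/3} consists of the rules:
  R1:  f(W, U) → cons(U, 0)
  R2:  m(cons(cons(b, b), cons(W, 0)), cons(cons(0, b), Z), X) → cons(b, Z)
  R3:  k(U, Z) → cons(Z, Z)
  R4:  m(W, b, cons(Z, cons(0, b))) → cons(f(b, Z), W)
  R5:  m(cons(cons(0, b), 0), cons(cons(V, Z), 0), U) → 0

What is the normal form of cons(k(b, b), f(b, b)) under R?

1. cons(k(b, b), f(b, b))  →  cons(cons(b, b), f(b, b))   [R3 at 1]
2. cons(cons(b, b), f(b, b))  →  cons(cons(b, b), cons(b, 0))   [R1 at 2]

cons(cons(b, b), cons(b, 0))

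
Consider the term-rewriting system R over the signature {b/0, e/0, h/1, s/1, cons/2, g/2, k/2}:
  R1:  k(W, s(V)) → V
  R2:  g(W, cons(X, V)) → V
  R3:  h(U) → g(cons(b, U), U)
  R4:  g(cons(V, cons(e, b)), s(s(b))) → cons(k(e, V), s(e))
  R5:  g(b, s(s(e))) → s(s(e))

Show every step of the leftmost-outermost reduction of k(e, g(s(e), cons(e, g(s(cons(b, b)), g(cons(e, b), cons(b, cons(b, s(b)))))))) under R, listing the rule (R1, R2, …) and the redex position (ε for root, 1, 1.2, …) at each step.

b

1. k(e, g(s(e), cons(e, g(s(cons(b, b)), g(cons(e, b), cons(b, cons(b, s(b))))))))  →  k(e, g(s(cons(b, b)), g(cons(e, b), cons(b, cons(b, s(b))))))   [R2 at 2]
2. k(e, g(s(cons(b, b)), g(cons(e, b), cons(b, cons(b, s(b))))))  →  k(e, g(s(cons(b, b)), cons(b, s(b))))   [R2 at 2.2]
3. k(e, g(s(cons(b, b)), cons(b, s(b))))  →  k(e, s(b))   [R2 at 2]
4. k(e, s(b))  →  b   [R1 at ε]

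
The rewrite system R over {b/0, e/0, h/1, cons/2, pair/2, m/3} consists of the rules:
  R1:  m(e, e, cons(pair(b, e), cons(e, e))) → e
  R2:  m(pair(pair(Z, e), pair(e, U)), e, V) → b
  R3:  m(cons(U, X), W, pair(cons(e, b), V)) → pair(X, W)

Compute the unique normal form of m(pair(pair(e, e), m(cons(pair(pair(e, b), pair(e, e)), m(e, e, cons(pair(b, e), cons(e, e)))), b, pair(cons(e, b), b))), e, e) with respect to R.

b

1. m(pair(pair(e, e), m(cons(pair(pair(e, b), pair(e, e)), m(e, e, cons(pair(b, e), cons(e, e)))), b, pair(cons(e, b), b))), e, e)  →  m(pair(pair(e, e), pair(m(e, e, cons(pair(b, e), cons(e, e))), b)), e, e)   [R3 at 1.2]
2. m(pair(pair(e, e), pair(m(e, e, cons(pair(b, e), cons(e, e))), b)), e, e)  →  m(pair(pair(e, e), pair(e, b)), e, e)   [R1 at 1.2.1]
3. m(pair(pair(e, e), pair(e, b)), e, e)  →  b   [R2 at ε]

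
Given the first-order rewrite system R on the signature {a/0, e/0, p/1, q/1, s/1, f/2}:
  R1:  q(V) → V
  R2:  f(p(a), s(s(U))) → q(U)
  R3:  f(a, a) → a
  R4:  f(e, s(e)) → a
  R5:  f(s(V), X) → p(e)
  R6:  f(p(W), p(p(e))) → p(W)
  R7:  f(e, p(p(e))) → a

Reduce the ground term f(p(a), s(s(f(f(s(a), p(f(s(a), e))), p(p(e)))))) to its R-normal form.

p(e)

1. f(p(a), s(s(f(f(s(a), p(f(s(a), e))), p(p(e))))))  →  q(f(f(s(a), p(f(s(a), e))), p(p(e))))   [R2 at ε]
2. q(f(f(s(a), p(f(s(a), e))), p(p(e))))  →  f(f(s(a), p(f(s(a), e))), p(p(e)))   [R1 at ε]
3. f(f(s(a), p(f(s(a), e))), p(p(e)))  →  f(p(e), p(p(e)))   [R5 at 1]
4. f(p(e), p(p(e)))  →  p(e)   [R6 at ε]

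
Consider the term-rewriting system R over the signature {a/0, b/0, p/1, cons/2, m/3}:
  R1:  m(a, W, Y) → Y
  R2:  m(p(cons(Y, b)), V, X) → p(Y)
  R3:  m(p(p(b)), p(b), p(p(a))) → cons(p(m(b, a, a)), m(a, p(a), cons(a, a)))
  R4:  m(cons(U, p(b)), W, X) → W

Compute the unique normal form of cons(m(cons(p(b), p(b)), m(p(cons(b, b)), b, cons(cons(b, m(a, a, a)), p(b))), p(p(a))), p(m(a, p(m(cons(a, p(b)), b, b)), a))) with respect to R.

1. cons(m(cons(p(b), p(b)), m(p(cons(b, b)), b, cons(cons(b, m(a, a, a)), p(b))), p(p(a))), p(m(a, p(m(cons(a, p(b)), b, b)), a)))  →  cons(m(p(cons(b, b)), b, cons(cons(b, m(a, a, a)), p(b))), p(m(a, p(m(cons(a, p(b)), b, b)), a)))   [R4 at 1]
2. cons(m(p(cons(b, b)), b, cons(cons(b, m(a, a, a)), p(b))), p(m(a, p(m(cons(a, p(b)), b, b)), a)))  →  cons(p(b), p(m(a, p(m(cons(a, p(b)), b, b)), a)))   [R2 at 1]
3. cons(p(b), p(m(a, p(m(cons(a, p(b)), b, b)), a)))  →  cons(p(b), p(a))   [R1 at 2.1]

cons(p(b), p(a))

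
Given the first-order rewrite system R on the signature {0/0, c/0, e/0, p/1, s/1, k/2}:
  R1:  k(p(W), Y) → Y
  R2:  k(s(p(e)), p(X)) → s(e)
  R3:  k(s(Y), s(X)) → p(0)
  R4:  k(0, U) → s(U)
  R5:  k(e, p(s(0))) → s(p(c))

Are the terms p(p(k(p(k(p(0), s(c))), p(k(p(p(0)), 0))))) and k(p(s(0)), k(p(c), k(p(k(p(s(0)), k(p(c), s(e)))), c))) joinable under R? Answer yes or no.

Reduce t₁ = p(p(k(p(k(p(0), s(c))), p(k(p(p(0)), 0))))):
1. p(p(k(p(k(p(0), s(c))), p(k(p(p(0)), 0)))))  →  p(p(p(k(p(p(0)), 0))))   [R1 at 1.1]
2. p(p(p(k(p(p(0)), 0))))  →  p(p(p(0)))   [R1 at 1.1.1]

Reduce t₂ = k(p(s(0)), k(p(c), k(p(k(p(s(0)), k(p(c), s(e)))), c))):
1. k(p(s(0)), k(p(c), k(p(k(p(s(0)), k(p(c), s(e)))), c)))  →  k(p(c), k(p(k(p(s(0)), k(p(c), s(e)))), c))   [R1 at ε]
2. k(p(c), k(p(k(p(s(0)), k(p(c), s(e)))), c))  →  k(p(k(p(s(0)), k(p(c), s(e)))), c)   [R1 at ε]
3. k(p(k(p(s(0)), k(p(c), s(e)))), c)  →  c   [R1 at ε]

no — NF(t₁) = p(p(p(0))), NF(t₂) = c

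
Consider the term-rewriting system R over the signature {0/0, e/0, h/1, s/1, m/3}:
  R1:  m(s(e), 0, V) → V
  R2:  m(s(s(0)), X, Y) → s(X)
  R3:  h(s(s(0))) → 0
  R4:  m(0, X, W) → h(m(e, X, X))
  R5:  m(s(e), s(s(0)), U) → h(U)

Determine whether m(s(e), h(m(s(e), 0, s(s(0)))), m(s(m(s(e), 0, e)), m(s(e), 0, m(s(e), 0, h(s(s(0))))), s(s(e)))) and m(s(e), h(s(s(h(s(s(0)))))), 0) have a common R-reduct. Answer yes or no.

Reduce t₁ = m(s(e), h(m(s(e), 0, s(s(0)))), m(s(m(s(e), 0, e)), m(s(e), 0, m(s(e), 0, h(s(s(0))))), s(s(e)))):
1. m(s(e), h(m(s(e), 0, s(s(0)))), m(s(m(s(e), 0, e)), m(s(e), 0, m(s(e), 0, h(s(s(0))))), s(s(e))))  →  m(s(e), h(s(s(0))), m(s(m(s(e), 0, e)), m(s(e), 0, m(s(e), 0, h(s(s(0))))), s(s(e))))   [R1 at 2.1]
2. m(s(e), h(s(s(0))), m(s(m(s(e), 0, e)), m(s(e), 0, m(s(e), 0, h(s(s(0))))), s(s(e))))  →  m(s(e), 0, m(s(m(s(e), 0, e)), m(s(e), 0, m(s(e), 0, h(s(s(0))))), s(s(e))))   [R3 at 2]
3. m(s(e), 0, m(s(m(s(e), 0, e)), m(s(e), 0, m(s(e), 0, h(s(s(0))))), s(s(e))))  →  m(s(m(s(e), 0, e)), m(s(e), 0, m(s(e), 0, h(s(s(0))))), s(s(e)))   [R1 at ε]
4. m(s(m(s(e), 0, e)), m(s(e), 0, m(s(e), 0, h(s(s(0))))), s(s(e)))  →  m(s(e), m(s(e), 0, m(s(e), 0, h(s(s(0))))), s(s(e)))   [R1 at 1.1]
5. m(s(e), m(s(e), 0, m(s(e), 0, h(s(s(0))))), s(s(e)))  →  m(s(e), m(s(e), 0, h(s(s(0)))), s(s(e)))   [R1 at 2]
6. m(s(e), m(s(e), 0, h(s(s(0)))), s(s(e)))  →  m(s(e), h(s(s(0))), s(s(e)))   [R1 at 2]
7. m(s(e), h(s(s(0))), s(s(e)))  →  m(s(e), 0, s(s(e)))   [R3 at 2]
8. m(s(e), 0, s(s(e)))  →  s(s(e))   [R1 at ε]

Reduce t₂ = m(s(e), h(s(s(h(s(s(0)))))), 0):
1. m(s(e), h(s(s(h(s(s(0)))))), 0)  →  m(s(e), h(s(s(0))), 0)   [R3 at 2.1.1.1]
2. m(s(e), h(s(s(0))), 0)  →  m(s(e), 0, 0)   [R3 at 2]
3. m(s(e), 0, 0)  →  0   [R1 at ε]

no — NF(t₁) = s(s(e)), NF(t₂) = 0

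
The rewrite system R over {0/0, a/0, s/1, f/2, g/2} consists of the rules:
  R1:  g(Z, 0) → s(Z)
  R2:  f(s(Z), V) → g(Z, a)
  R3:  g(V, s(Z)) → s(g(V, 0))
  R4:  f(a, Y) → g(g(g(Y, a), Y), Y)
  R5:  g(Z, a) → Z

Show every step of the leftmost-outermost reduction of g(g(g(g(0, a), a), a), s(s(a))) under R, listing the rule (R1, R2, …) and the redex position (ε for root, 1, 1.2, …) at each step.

s(s(0))

1. g(g(g(g(0, a), a), a), s(s(a)))  →  s(g(g(g(g(0, a), a), a), 0))   [R3 at ε]
2. s(g(g(g(g(0, a), a), a), 0))  →  s(s(g(g(g(0, a), a), a)))   [R1 at 1]
3. s(s(g(g(g(0, a), a), a)))  →  s(s(g(g(0, a), a)))   [R5 at 1.1]
4. s(s(g(g(0, a), a)))  →  s(s(g(0, a)))   [R5 at 1.1]
5. s(s(g(0, a)))  →  s(s(0))   [R5 at 1.1]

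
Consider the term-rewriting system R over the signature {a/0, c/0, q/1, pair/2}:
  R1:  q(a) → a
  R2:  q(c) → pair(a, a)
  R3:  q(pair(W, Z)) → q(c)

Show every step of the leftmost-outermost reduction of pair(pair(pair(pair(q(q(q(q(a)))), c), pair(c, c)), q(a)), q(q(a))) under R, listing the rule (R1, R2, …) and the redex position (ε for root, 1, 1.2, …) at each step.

1. pair(pair(pair(pair(q(q(q(q(a)))), c), pair(c, c)), q(a)), q(q(a)))  →  pair(pair(pair(pair(q(q(q(a))), c), pair(c, c)), q(a)), q(q(a)))   [R1 at 1.1.1.1.1.1.1]
2. pair(pair(pair(pair(q(q(q(a))), c), pair(c, c)), q(a)), q(q(a)))  →  pair(pair(pair(pair(q(q(a)), c), pair(c, c)), q(a)), q(q(a)))   [R1 at 1.1.1.1.1.1]
3. pair(pair(pair(pair(q(q(a)), c), pair(c, c)), q(a)), q(q(a)))  →  pair(pair(pair(pair(q(a), c), pair(c, c)), q(a)), q(q(a)))   [R1 at 1.1.1.1.1]
4. pair(pair(pair(pair(q(a), c), pair(c, c)), q(a)), q(q(a)))  →  pair(pair(pair(pair(a, c), pair(c, c)), q(a)), q(q(a)))   [R1 at 1.1.1.1]
5. pair(pair(pair(pair(a, c), pair(c, c)), q(a)), q(q(a)))  →  pair(pair(pair(pair(a, c), pair(c, c)), a), q(q(a)))   [R1 at 1.2]
6. pair(pair(pair(pair(a, c), pair(c, c)), a), q(q(a)))  →  pair(pair(pair(pair(a, c), pair(c, c)), a), q(a))   [R1 at 2.1]
7. pair(pair(pair(pair(a, c), pair(c, c)), a), q(a))  →  pair(pair(pair(pair(a, c), pair(c, c)), a), a)   [R1 at 2]

pair(pair(pair(pair(a, c), pair(c, c)), a), a)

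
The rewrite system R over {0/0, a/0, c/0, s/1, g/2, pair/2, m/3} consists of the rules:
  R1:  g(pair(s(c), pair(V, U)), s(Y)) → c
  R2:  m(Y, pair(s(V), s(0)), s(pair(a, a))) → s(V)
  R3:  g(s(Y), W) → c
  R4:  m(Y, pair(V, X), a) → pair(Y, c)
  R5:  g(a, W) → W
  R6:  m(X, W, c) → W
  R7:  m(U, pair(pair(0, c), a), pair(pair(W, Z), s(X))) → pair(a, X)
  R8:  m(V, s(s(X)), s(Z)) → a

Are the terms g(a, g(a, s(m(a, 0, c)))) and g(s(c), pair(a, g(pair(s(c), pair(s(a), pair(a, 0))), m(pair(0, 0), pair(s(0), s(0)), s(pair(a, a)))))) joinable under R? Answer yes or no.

no — NF(t₁) = s(0), NF(t₂) = c

Reduce t₁ = g(a, g(a, s(m(a, 0, c)))):
1. g(a, g(a, s(m(a, 0, c))))  →  g(a, s(m(a, 0, c)))   [R5 at ε]
2. g(a, s(m(a, 0, c)))  →  s(m(a, 0, c))   [R5 at ε]
3. s(m(a, 0, c))  →  s(0)   [R6 at 1]

Reduce t₂ = g(s(c), pair(a, g(pair(s(c), pair(s(a), pair(a, 0))), m(pair(0, 0), pair(s(0), s(0)), s(pair(a, a)))))):
1. g(s(c), pair(a, g(pair(s(c), pair(s(a), pair(a, 0))), m(pair(0, 0), pair(s(0), s(0)), s(pair(a, a))))))  →  c   [R3 at ε]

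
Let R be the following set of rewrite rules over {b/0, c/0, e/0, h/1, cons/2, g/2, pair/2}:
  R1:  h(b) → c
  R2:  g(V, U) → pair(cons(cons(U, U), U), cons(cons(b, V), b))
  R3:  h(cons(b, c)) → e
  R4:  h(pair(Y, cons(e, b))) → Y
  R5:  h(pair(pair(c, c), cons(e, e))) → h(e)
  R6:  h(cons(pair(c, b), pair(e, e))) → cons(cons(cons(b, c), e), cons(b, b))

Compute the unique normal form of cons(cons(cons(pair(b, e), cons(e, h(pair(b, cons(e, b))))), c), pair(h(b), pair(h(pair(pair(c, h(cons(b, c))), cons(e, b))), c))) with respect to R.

cons(cons(cons(pair(b, e), cons(e, b)), c), pair(c, pair(pair(c, e), c)))

1. cons(cons(cons(pair(b, e), cons(e, h(pair(b, cons(e, b))))), c), pair(h(b), pair(h(pair(pair(c, h(cons(b, c))), cons(e, b))), c)))  →  cons(cons(cons(pair(b, e), cons(e, b)), c), pair(h(b), pair(h(pair(pair(c, h(cons(b, c))), cons(e, b))), c)))   [R4 at 1.1.2.2]
2. cons(cons(cons(pair(b, e), cons(e, b)), c), pair(h(b), pair(h(pair(pair(c, h(cons(b, c))), cons(e, b))), c)))  →  cons(cons(cons(pair(b, e), cons(e, b)), c), pair(c, pair(h(pair(pair(c, h(cons(b, c))), cons(e, b))), c)))   [R1 at 2.1]
3. cons(cons(cons(pair(b, e), cons(e, b)), c), pair(c, pair(h(pair(pair(c, h(cons(b, c))), cons(e, b))), c)))  →  cons(cons(cons(pair(b, e), cons(e, b)), c), pair(c, pair(pair(c, h(cons(b, c))), c)))   [R4 at 2.2.1]
4. cons(cons(cons(pair(b, e), cons(e, b)), c), pair(c, pair(pair(c, h(cons(b, c))), c)))  →  cons(cons(cons(pair(b, e), cons(e, b)), c), pair(c, pair(pair(c, e), c)))   [R3 at 2.2.1.2]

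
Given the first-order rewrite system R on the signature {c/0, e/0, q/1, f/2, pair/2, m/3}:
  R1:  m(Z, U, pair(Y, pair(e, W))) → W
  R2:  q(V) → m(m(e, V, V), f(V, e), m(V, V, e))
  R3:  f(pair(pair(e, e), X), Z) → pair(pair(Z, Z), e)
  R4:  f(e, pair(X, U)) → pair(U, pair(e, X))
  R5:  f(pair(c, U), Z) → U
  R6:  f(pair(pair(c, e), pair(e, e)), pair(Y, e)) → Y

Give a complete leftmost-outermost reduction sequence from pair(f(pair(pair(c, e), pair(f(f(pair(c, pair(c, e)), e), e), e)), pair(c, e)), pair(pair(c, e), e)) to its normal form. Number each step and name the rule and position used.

1. pair(f(pair(pair(c, e), pair(f(f(pair(c, pair(c, e)), e), e), e)), pair(c, e)), pair(pair(c, e), e))  →  pair(f(pair(pair(c, e), pair(f(pair(c, e), e), e)), pair(c, e)), pair(pair(c, e), e))   [R5 at 1.1.2.1.1]
2. pair(f(pair(pair(c, e), pair(f(pair(c, e), e), e)), pair(c, e)), pair(pair(c, e), e))  →  pair(f(pair(pair(c, e), pair(e, e)), pair(c, e)), pair(pair(c, e), e))   [R5 at 1.1.2.1]
3. pair(f(pair(pair(c, e), pair(e, e)), pair(c, e)), pair(pair(c, e), e))  →  pair(c, pair(pair(c, e), e))   [R6 at 1]

pair(c, pair(pair(c, e), e))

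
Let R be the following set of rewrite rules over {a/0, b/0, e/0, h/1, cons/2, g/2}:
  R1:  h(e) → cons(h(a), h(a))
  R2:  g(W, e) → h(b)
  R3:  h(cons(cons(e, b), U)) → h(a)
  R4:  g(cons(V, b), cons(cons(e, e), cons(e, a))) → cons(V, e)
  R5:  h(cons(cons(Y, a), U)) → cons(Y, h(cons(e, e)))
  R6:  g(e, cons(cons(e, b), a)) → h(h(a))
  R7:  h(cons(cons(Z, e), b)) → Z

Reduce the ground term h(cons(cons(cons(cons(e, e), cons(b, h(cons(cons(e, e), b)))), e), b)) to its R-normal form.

cons(cons(e, e), cons(b, e))

1. h(cons(cons(cons(cons(e, e), cons(b, h(cons(cons(e, e), b)))), e), b))  →  cons(cons(e, e), cons(b, h(cons(cons(e, e), b))))   [R7 at ε]
2. cons(cons(e, e), cons(b, h(cons(cons(e, e), b))))  →  cons(cons(e, e), cons(b, e))   [R7 at 2.2]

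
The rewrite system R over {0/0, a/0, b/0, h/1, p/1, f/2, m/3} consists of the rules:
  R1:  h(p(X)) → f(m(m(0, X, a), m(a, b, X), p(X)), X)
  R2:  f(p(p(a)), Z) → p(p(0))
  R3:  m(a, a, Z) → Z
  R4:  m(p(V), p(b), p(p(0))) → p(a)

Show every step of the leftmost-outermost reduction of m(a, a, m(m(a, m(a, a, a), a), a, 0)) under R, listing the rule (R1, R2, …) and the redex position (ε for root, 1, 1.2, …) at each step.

1. m(a, a, m(m(a, m(a, a, a), a), a, 0))  →  m(m(a, m(a, a, a), a), a, 0)   [R3 at ε]
2. m(m(a, m(a, a, a), a), a, 0)  →  m(m(a, a, a), a, 0)   [R3 at 1.2]
3. m(m(a, a, a), a, 0)  →  m(a, a, 0)   [R3 at 1]
4. m(a, a, 0)  →  0   [R3 at ε]

0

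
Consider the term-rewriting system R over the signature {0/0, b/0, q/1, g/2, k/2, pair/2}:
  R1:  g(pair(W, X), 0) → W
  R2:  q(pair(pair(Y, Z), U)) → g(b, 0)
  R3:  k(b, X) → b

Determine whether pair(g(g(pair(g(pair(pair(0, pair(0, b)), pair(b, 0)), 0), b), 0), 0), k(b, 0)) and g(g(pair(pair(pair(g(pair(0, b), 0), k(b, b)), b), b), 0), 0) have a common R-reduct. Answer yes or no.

yes — NF(t₁) = pair(0, b), NF(t₂) = pair(0, b)

Reduce t₁ = pair(g(g(pair(g(pair(pair(0, pair(0, b)), pair(b, 0)), 0), b), 0), 0), k(b, 0)):
1. pair(g(g(pair(g(pair(pair(0, pair(0, b)), pair(b, 0)), 0), b), 0), 0), k(b, 0))  →  pair(g(g(pair(pair(0, pair(0, b)), pair(b, 0)), 0), 0), k(b, 0))   [R1 at 1.1]
2. pair(g(g(pair(pair(0, pair(0, b)), pair(b, 0)), 0), 0), k(b, 0))  →  pair(g(pair(0, pair(0, b)), 0), k(b, 0))   [R1 at 1.1]
3. pair(g(pair(0, pair(0, b)), 0), k(b, 0))  →  pair(0, k(b, 0))   [R1 at 1]
4. pair(0, k(b, 0))  →  pair(0, b)   [R3 at 2]

Reduce t₂ = g(g(pair(pair(pair(g(pair(0, b), 0), k(b, b)), b), b), 0), 0):
1. g(g(pair(pair(pair(g(pair(0, b), 0), k(b, b)), b), b), 0), 0)  →  g(pair(pair(g(pair(0, b), 0), k(b, b)), b), 0)   [R1 at 1]
2. g(pair(pair(g(pair(0, b), 0), k(b, b)), b), 0)  →  pair(g(pair(0, b), 0), k(b, b))   [R1 at ε]
3. pair(g(pair(0, b), 0), k(b, b))  →  pair(0, k(b, b))   [R1 at 1]
4. pair(0, k(b, b))  →  pair(0, b)   [R3 at 2]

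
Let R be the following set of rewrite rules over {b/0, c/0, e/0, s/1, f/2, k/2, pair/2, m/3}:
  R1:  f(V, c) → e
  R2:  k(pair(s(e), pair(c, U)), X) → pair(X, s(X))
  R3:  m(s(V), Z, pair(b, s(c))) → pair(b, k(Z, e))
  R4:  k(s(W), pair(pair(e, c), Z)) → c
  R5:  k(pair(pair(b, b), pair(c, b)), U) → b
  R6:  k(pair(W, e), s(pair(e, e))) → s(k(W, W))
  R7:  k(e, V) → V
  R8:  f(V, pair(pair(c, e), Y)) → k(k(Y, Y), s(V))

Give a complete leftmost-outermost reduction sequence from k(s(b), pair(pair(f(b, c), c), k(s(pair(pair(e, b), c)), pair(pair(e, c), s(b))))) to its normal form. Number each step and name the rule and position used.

1. k(s(b), pair(pair(f(b, c), c), k(s(pair(pair(e, b), c)), pair(pair(e, c), s(b)))))  →  k(s(b), pair(pair(e, c), k(s(pair(pair(e, b), c)), pair(pair(e, c), s(b)))))   [R1 at 2.1.1]
2. k(s(b), pair(pair(e, c), k(s(pair(pair(e, b), c)), pair(pair(e, c), s(b)))))  →  c   [R4 at ε]

c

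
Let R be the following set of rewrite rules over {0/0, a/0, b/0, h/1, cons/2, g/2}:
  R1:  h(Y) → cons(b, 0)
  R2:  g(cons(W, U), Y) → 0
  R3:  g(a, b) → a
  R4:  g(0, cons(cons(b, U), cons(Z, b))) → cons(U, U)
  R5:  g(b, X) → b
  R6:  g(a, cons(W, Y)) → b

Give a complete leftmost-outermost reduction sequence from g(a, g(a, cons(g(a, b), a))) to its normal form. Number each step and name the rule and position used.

a

1. g(a, g(a, cons(g(a, b), a)))  →  g(a, b)   [R6 at 2]
2. g(a, b)  →  a   [R3 at ε]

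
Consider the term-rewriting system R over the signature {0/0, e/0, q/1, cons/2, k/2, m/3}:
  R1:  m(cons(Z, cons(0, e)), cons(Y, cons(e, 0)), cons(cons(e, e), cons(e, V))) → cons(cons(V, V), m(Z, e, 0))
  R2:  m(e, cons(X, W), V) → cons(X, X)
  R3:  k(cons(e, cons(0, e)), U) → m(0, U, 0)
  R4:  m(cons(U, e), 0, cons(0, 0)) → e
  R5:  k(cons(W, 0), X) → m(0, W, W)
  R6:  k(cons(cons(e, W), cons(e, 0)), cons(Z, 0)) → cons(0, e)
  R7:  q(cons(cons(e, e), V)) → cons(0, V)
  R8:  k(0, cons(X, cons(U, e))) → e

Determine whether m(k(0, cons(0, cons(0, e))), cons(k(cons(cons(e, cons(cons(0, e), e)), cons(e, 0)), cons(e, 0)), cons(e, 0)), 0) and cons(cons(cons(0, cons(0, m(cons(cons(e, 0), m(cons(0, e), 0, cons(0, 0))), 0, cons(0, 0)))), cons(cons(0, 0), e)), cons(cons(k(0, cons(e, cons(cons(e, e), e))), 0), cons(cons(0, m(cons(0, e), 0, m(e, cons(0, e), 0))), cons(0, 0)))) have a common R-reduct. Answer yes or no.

no — NF(t₁) = cons(cons(0, e), cons(0, e)), NF(t₂) = cons(cons(cons(0, cons(0, e)), cons(cons(0, 0), e)), cons(cons(e, 0), cons(cons(0, e), cons(0, 0))))

Reduce t₁ = m(k(0, cons(0, cons(0, e))), cons(k(cons(cons(e, cons(cons(0, e), e)), cons(e, 0)), cons(e, 0)), cons(e, 0)), 0):
1. m(k(0, cons(0, cons(0, e))), cons(k(cons(cons(e, cons(cons(0, e), e)), cons(e, 0)), cons(e, 0)), cons(e, 0)), 0)  →  m(e, cons(k(cons(cons(e, cons(cons(0, e), e)), cons(e, 0)), cons(e, 0)), cons(e, 0)), 0)   [R8 at 1]
2. m(e, cons(k(cons(cons(e, cons(cons(0, e), e)), cons(e, 0)), cons(e, 0)), cons(e, 0)), 0)  →  cons(k(cons(cons(e, cons(cons(0, e), e)), cons(e, 0)), cons(e, 0)), k(cons(cons(e, cons(cons(0, e), e)), cons(e, 0)), cons(e, 0)))   [R2 at ε]
3. cons(k(cons(cons(e, cons(cons(0, e), e)), cons(e, 0)), cons(e, 0)), k(cons(cons(e, cons(cons(0, e), e)), cons(e, 0)), cons(e, 0)))  →  cons(cons(0, e), k(cons(cons(e, cons(cons(0, e), e)), cons(e, 0)), cons(e, 0)))   [R6 at 1]
4. cons(cons(0, e), k(cons(cons(e, cons(cons(0, e), e)), cons(e, 0)), cons(e, 0)))  →  cons(cons(0, e), cons(0, e))   [R6 at 2]

Reduce t₂ = cons(cons(cons(0, cons(0, m(cons(cons(e, 0), m(cons(0, e), 0, cons(0, 0))), 0, cons(0, 0)))), cons(cons(0, 0), e)), cons(cons(k(0, cons(e, cons(cons(e, e), e))), 0), cons(cons(0, m(cons(0, e), 0, m(e, cons(0, e), 0))), cons(0, 0)))):
1. cons(cons(cons(0, cons(0, m(cons(cons(e, 0), m(cons(0, e), 0, cons(0, 0))), 0, cons(0, 0)))), cons(cons(0, 0), e)), cons(cons(k(0, cons(e, cons(cons(e, e), e))), 0), cons(cons(0, m(cons(0, e), 0, m(e, cons(0, e), 0))), cons(0, 0))))  →  cons(cons(cons(0, cons(0, m(cons(cons(e, 0), e), 0, cons(0, 0)))), cons(cons(0, 0), e)), cons(cons(k(0, cons(e, cons(cons(e, e), e))), 0), cons(cons(0, m(cons(0, e), 0, m(e, cons(0, e), 0))), cons(0, 0))))   [R4 at 1.1.2.2.1.2]
2. cons(cons(cons(0, cons(0, m(cons(cons(e, 0), e), 0, cons(0, 0)))), cons(cons(0, 0), e)), cons(cons(k(0, cons(e, cons(cons(e, e), e))), 0), cons(cons(0, m(cons(0, e), 0, m(e, cons(0, e), 0))), cons(0, 0))))  →  cons(cons(cons(0, cons(0, e)), cons(cons(0, 0), e)), cons(cons(k(0, cons(e, cons(cons(e, e), e))), 0), cons(cons(0, m(cons(0, e), 0, m(e, cons(0, e), 0))), cons(0, 0))))   [R4 at 1.1.2.2]
3. cons(cons(cons(0, cons(0, e)), cons(cons(0, 0), e)), cons(cons(k(0, cons(e, cons(cons(e, e), e))), 0), cons(cons(0, m(cons(0, e), 0, m(e, cons(0, e), 0))), cons(0, 0))))  →  cons(cons(cons(0, cons(0, e)), cons(cons(0, 0), e)), cons(cons(e, 0), cons(cons(0, m(cons(0, e), 0, m(e, cons(0, e), 0))), cons(0, 0))))   [R8 at 2.1.1]
4. cons(cons(cons(0, cons(0, e)), cons(cons(0, 0), e)), cons(cons(e, 0), cons(cons(0, m(cons(0, e), 0, m(e, cons(0, e), 0))), cons(0, 0))))  →  cons(cons(cons(0, cons(0, e)), cons(cons(0, 0), e)), cons(cons(e, 0), cons(cons(0, m(cons(0, e), 0, cons(0, 0))), cons(0, 0))))   [R2 at 2.2.1.2.3]
5. cons(cons(cons(0, cons(0, e)), cons(cons(0, 0), e)), cons(cons(e, 0), cons(cons(0, m(cons(0, e), 0, cons(0, 0))), cons(0, 0))))  →  cons(cons(cons(0, cons(0, e)), cons(cons(0, 0), e)), cons(cons(e, 0), cons(cons(0, e), cons(0, 0))))   [R4 at 2.2.1.2]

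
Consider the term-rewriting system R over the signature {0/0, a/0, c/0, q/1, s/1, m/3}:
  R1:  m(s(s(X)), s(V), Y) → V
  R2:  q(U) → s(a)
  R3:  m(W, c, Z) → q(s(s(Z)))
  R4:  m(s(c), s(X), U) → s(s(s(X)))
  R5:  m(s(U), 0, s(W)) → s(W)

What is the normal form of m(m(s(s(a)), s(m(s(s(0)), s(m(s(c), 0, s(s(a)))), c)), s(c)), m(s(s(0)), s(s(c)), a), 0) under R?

1. m(m(s(s(a)), s(m(s(s(0)), s(m(s(c), 0, s(s(a)))), c)), s(c)), m(s(s(0)), s(s(c)), a), 0)  →  m(m(s(s(0)), s(m(s(c), 0, s(s(a)))), c), m(s(s(0)), s(s(c)), a), 0)   [R1 at 1]
2. m(m(s(s(0)), s(m(s(c), 0, s(s(a)))), c), m(s(s(0)), s(s(c)), a), 0)  →  m(m(s(c), 0, s(s(a))), m(s(s(0)), s(s(c)), a), 0)   [R1 at 1]
3. m(m(s(c), 0, s(s(a))), m(s(s(0)), s(s(c)), a), 0)  →  m(s(s(a)), m(s(s(0)), s(s(c)), a), 0)   [R5 at 1]
4. m(s(s(a)), m(s(s(0)), s(s(c)), a), 0)  →  m(s(s(a)), s(c), 0)   [R1 at 2]
5. m(s(s(a)), s(c), 0)  →  c   [R1 at ε]

c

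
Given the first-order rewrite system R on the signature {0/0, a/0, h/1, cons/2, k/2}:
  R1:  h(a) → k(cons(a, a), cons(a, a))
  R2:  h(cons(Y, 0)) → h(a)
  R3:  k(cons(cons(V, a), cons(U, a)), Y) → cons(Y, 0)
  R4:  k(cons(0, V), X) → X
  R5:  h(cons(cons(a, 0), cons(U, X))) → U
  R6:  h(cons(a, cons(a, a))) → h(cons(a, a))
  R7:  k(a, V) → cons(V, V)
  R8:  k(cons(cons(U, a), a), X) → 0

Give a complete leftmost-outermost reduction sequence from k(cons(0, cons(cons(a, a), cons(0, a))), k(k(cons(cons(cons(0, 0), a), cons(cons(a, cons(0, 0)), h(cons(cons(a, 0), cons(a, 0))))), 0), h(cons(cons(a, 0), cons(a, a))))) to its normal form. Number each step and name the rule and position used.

1. k(cons(0, cons(cons(a, a), cons(0, a))), k(k(cons(cons(cons(0, 0), a), cons(cons(a, cons(0, 0)), h(cons(cons(a, 0), cons(a, 0))))), 0), h(cons(cons(a, 0), cons(a, a)))))  →  k(k(cons(cons(cons(0, 0), a), cons(cons(a, cons(0, 0)), h(cons(cons(a, 0), cons(a, 0))))), 0), h(cons(cons(a, 0), cons(a, a))))   [R4 at ε]
2. k(k(cons(cons(cons(0, 0), a), cons(cons(a, cons(0, 0)), h(cons(cons(a, 0), cons(a, 0))))), 0), h(cons(cons(a, 0), cons(a, a))))  →  k(k(cons(cons(cons(0, 0), a), cons(cons(a, cons(0, 0)), a)), 0), h(cons(cons(a, 0), cons(a, a))))   [R5 at 1.1.2.2]
3. k(k(cons(cons(cons(0, 0), a), cons(cons(a, cons(0, 0)), a)), 0), h(cons(cons(a, 0), cons(a, a))))  →  k(cons(0, 0), h(cons(cons(a, 0), cons(a, a))))   [R3 at 1]
4. k(cons(0, 0), h(cons(cons(a, 0), cons(a, a))))  →  h(cons(cons(a, 0), cons(a, a)))   [R4 at ε]
5. h(cons(cons(a, 0), cons(a, a)))  →  a   [R5 at ε]

a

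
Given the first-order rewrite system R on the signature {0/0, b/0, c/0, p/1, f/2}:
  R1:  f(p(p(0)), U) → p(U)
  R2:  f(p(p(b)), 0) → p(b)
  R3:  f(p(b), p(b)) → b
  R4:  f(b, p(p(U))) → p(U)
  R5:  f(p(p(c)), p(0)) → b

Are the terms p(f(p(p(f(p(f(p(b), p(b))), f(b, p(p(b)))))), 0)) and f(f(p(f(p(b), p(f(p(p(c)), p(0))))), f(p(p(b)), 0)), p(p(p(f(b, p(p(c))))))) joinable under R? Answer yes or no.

no — NF(t₁) = p(p(b)), NF(t₂) = p(p(p(c)))

Reduce t₁ = p(f(p(p(f(p(f(p(b), p(b))), f(b, p(p(b)))))), 0)):
1. p(f(p(p(f(p(f(p(b), p(b))), f(b, p(p(b)))))), 0))  →  p(f(p(p(f(p(b), f(b, p(p(b)))))), 0))   [R3 at 1.1.1.1.1.1]
2. p(f(p(p(f(p(b), f(b, p(p(b)))))), 0))  →  p(f(p(p(f(p(b), p(b)))), 0))   [R4 at 1.1.1.1.2]
3. p(f(p(p(f(p(b), p(b)))), 0))  →  p(f(p(p(b)), 0))   [R3 at 1.1.1.1]
4. p(f(p(p(b)), 0))  →  p(p(b))   [R2 at 1]

Reduce t₂ = f(f(p(f(p(b), p(f(p(p(c)), p(0))))), f(p(p(b)), 0)), p(p(p(f(b, p(p(c))))))):
1. f(f(p(f(p(b), p(f(p(p(c)), p(0))))), f(p(p(b)), 0)), p(p(p(f(b, p(p(c)))))))  →  f(f(p(f(p(b), p(b))), f(p(p(b)), 0)), p(p(p(f(b, p(p(c)))))))   [R5 at 1.1.1.2.1]
2. f(f(p(f(p(b), p(b))), f(p(p(b)), 0)), p(p(p(f(b, p(p(c)))))))  →  f(f(p(b), f(p(p(b)), 0)), p(p(p(f(b, p(p(c)))))))   [R3 at 1.1.1]
3. f(f(p(b), f(p(p(b)), 0)), p(p(p(f(b, p(p(c)))))))  →  f(f(p(b), p(b)), p(p(p(f(b, p(p(c)))))))   [R2 at 1.2]
4. f(f(p(b), p(b)), p(p(p(f(b, p(p(c)))))))  →  f(b, p(p(p(f(b, p(p(c)))))))   [R3 at 1]
5. f(b, p(p(p(f(b, p(p(c)))))))  →  p(p(f(b, p(p(c)))))   [R4 at ε]
6. p(p(f(b, p(p(c)))))  →  p(p(p(c)))   [R4 at 1.1]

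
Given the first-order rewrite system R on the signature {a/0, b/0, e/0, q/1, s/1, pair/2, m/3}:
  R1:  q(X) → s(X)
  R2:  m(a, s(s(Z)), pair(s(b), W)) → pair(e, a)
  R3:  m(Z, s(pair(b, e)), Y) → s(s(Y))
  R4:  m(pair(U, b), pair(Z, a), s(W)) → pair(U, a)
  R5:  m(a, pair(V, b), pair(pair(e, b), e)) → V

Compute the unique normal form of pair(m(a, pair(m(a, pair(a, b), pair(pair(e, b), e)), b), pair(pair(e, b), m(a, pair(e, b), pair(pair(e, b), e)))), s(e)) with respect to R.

1. pair(m(a, pair(m(a, pair(a, b), pair(pair(e, b), e)), b), pair(pair(e, b), m(a, pair(e, b), pair(pair(e, b), e)))), s(e))  →  pair(m(a, pair(a, b), pair(pair(e, b), m(a, pair(e, b), pair(pair(e, b), e)))), s(e))   [R5 at 1.2.1]
2. pair(m(a, pair(a, b), pair(pair(e, b), m(a, pair(e, b), pair(pair(e, b), e)))), s(e))  →  pair(m(a, pair(a, b), pair(pair(e, b), e)), s(e))   [R5 at 1.3.2]
3. pair(m(a, pair(a, b), pair(pair(e, b), e)), s(e))  →  pair(a, s(e))   [R5 at 1]

pair(a, s(e))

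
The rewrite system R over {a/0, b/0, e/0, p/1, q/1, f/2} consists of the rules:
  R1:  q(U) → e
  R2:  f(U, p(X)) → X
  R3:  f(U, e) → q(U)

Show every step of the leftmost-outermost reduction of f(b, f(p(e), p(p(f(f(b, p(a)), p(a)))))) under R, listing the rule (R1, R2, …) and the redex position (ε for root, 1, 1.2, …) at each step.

a

1. f(b, f(p(e), p(p(f(f(b, p(a)), p(a))))))  →  f(b, p(f(f(b, p(a)), p(a))))   [R2 at 2]
2. f(b, p(f(f(b, p(a)), p(a))))  →  f(f(b, p(a)), p(a))   [R2 at ε]
3. f(f(b, p(a)), p(a))  →  a   [R2 at ε]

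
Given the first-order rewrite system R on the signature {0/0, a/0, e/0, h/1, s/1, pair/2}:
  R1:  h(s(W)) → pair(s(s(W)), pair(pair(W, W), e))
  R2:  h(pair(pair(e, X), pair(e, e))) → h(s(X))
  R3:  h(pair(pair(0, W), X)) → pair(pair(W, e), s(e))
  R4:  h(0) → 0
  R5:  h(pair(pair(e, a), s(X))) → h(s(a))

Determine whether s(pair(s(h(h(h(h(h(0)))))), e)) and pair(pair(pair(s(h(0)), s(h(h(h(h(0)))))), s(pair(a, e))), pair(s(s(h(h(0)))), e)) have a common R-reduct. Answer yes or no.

Reduce t₁ = s(pair(s(h(h(h(h(h(0)))))), e)):
1. s(pair(s(h(h(h(h(h(0)))))), e))  →  s(pair(s(h(h(h(h(0))))), e))   [R4 at 1.1.1.1.1.1.1]
2. s(pair(s(h(h(h(h(0))))), e))  →  s(pair(s(h(h(h(0)))), e))   [R4 at 1.1.1.1.1.1]
3. s(pair(s(h(h(h(0)))), e))  →  s(pair(s(h(h(0))), e))   [R4 at 1.1.1.1.1]
4. s(pair(s(h(h(0))), e))  →  s(pair(s(h(0)), e))   [R4 at 1.1.1.1]
5. s(pair(s(h(0)), e))  →  s(pair(s(0), e))   [R4 at 1.1.1]

Reduce t₂ = pair(pair(pair(s(h(0)), s(h(h(h(h(0)))))), s(pair(a, e))), pair(s(s(h(h(0)))), e)):
1. pair(pair(pair(s(h(0)), s(h(h(h(h(0)))))), s(pair(a, e))), pair(s(s(h(h(0)))), e))  →  pair(pair(pair(s(0), s(h(h(h(h(0)))))), s(pair(a, e))), pair(s(s(h(h(0)))), e))   [R4 at 1.1.1.1]
2. pair(pair(pair(s(0), s(h(h(h(h(0)))))), s(pair(a, e))), pair(s(s(h(h(0)))), e))  →  pair(pair(pair(s(0), s(h(h(h(0))))), s(pair(a, e))), pair(s(s(h(h(0)))), e))   [R4 at 1.1.2.1.1.1.1]
3. pair(pair(pair(s(0), s(h(h(h(0))))), s(pair(a, e))), pair(s(s(h(h(0)))), e))  →  pair(pair(pair(s(0), s(h(h(0)))), s(pair(a, e))), pair(s(s(h(h(0)))), e))   [R4 at 1.1.2.1.1.1]
4. pair(pair(pair(s(0), s(h(h(0)))), s(pair(a, e))), pair(s(s(h(h(0)))), e))  →  pair(pair(pair(s(0), s(h(0))), s(pair(a, e))), pair(s(s(h(h(0)))), e))   [R4 at 1.1.2.1.1]
5. pair(pair(pair(s(0), s(h(0))), s(pair(a, e))), pair(s(s(h(h(0)))), e))  →  pair(pair(pair(s(0), s(0)), s(pair(a, e))), pair(s(s(h(h(0)))), e))   [R4 at 1.1.2.1]
6. pair(pair(pair(s(0), s(0)), s(pair(a, e))), pair(s(s(h(h(0)))), e))  →  pair(pair(pair(s(0), s(0)), s(pair(a, e))), pair(s(s(h(0))), e))   [R4 at 2.1.1.1.1]
7. pair(pair(pair(s(0), s(0)), s(pair(a, e))), pair(s(s(h(0))), e))  →  pair(pair(pair(s(0), s(0)), s(pair(a, e))), pair(s(s(0)), e))   [R4 at 2.1.1.1]

no — NF(t₁) = s(pair(s(0), e)), NF(t₂) = pair(pair(pair(s(0), s(0)), s(pair(a, e))), pair(s(s(0)), e))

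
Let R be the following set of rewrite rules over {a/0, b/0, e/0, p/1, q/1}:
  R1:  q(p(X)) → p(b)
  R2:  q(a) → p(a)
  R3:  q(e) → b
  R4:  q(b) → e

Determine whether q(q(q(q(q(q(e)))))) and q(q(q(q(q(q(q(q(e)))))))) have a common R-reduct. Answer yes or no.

yes — NF(t₁) = e, NF(t₂) = e

Reduce t₁ = q(q(q(q(q(q(e)))))):
1. q(q(q(q(q(q(e))))))  →  q(q(q(q(q(b)))))   [R3 at 1.1.1.1.1]
2. q(q(q(q(q(b)))))  →  q(q(q(q(e))))   [R4 at 1.1.1.1]
3. q(q(q(q(e))))  →  q(q(q(b)))   [R3 at 1.1.1]
4. q(q(q(b)))  →  q(q(e))   [R4 at 1.1]
5. q(q(e))  →  q(b)   [R3 at 1]
6. q(b)  →  e   [R4 at ε]

Reduce t₂ = q(q(q(q(q(q(q(q(e)))))))):
1. q(q(q(q(q(q(q(q(e))))))))  →  q(q(q(q(q(q(q(b)))))))   [R3 at 1.1.1.1.1.1.1]
2. q(q(q(q(q(q(q(b)))))))  →  q(q(q(q(q(q(e))))))   [R4 at 1.1.1.1.1.1]
3. q(q(q(q(q(q(e))))))  →  q(q(q(q(q(b)))))   [R3 at 1.1.1.1.1]
4. q(q(q(q(q(b)))))  →  q(q(q(q(e))))   [R4 at 1.1.1.1]
5. q(q(q(q(e))))  →  q(q(q(b)))   [R3 at 1.1.1]
6. q(q(q(b)))  →  q(q(e))   [R4 at 1.1]
7. q(q(e))  →  q(b)   [R3 at 1]
8. q(b)  →  e   [R4 at ε]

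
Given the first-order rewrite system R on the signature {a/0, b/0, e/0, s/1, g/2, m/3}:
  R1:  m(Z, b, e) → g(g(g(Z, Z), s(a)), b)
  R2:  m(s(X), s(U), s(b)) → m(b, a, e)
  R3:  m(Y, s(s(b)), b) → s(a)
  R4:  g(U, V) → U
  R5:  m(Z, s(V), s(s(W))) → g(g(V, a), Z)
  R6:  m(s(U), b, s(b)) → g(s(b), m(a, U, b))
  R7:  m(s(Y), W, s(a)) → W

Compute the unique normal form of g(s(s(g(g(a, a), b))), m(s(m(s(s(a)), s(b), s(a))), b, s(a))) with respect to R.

1. g(s(s(g(g(a, a), b))), m(s(m(s(s(a)), s(b), s(a))), b, s(a)))  →  s(s(g(g(a, a), b)))   [R4 at ε]
2. s(s(g(g(a, a), b)))  →  s(s(g(a, a)))   [R4 at 1.1]
3. s(s(g(a, a)))  →  s(s(a))   [R4 at 1.1]

s(s(a))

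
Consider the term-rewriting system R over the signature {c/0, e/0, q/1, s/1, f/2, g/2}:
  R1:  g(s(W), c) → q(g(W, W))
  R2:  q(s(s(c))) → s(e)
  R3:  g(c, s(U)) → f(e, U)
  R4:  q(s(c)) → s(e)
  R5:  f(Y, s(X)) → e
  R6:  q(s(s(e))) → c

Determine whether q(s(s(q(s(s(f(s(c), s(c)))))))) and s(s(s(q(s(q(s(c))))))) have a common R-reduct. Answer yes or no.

Reduce t₁ = q(s(s(q(s(s(f(s(c), s(c)))))))):
1. q(s(s(q(s(s(f(s(c), s(c))))))))  →  q(s(s(q(s(s(e))))))   [R5 at 1.1.1.1.1.1]
2. q(s(s(q(s(s(e))))))  →  q(s(s(c)))   [R6 at 1.1.1]
3. q(s(s(c)))  →  s(e)   [R2 at ε]

Reduce t₂ = s(s(s(q(s(q(s(c))))))):
1. s(s(s(q(s(q(s(c)))))))  →  s(s(s(q(s(s(e))))))   [R4 at 1.1.1.1.1]
2. s(s(s(q(s(s(e))))))  →  s(s(s(c)))   [R6 at 1.1.1]

no — NF(t₁) = s(e), NF(t₂) = s(s(s(c)))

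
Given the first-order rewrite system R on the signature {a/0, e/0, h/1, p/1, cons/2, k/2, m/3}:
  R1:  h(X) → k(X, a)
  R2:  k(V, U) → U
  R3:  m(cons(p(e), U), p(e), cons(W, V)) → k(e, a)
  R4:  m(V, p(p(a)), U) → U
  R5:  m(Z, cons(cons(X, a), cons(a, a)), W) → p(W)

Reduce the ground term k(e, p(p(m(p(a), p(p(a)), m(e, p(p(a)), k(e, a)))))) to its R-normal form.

1. k(e, p(p(m(p(a), p(p(a)), m(e, p(p(a)), k(e, a))))))  →  p(p(m(p(a), p(p(a)), m(e, p(p(a)), k(e, a)))))   [R2 at ε]
2. p(p(m(p(a), p(p(a)), m(e, p(p(a)), k(e, a)))))  →  p(p(m(e, p(p(a)), k(e, a))))   [R4 at 1.1]
3. p(p(m(e, p(p(a)), k(e, a))))  →  p(p(k(e, a)))   [R4 at 1.1]
4. p(p(k(e, a)))  →  p(p(a))   [R2 at 1.1]

p(p(a))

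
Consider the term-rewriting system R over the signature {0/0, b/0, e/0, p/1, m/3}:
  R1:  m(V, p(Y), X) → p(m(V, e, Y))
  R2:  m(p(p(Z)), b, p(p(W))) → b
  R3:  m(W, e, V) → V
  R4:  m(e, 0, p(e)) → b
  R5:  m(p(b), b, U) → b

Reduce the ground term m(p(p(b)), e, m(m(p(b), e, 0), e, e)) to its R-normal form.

e

1. m(p(p(b)), e, m(m(p(b), e, 0), e, e))  →  m(m(p(b), e, 0), e, e)   [R3 at ε]
2. m(m(p(b), e, 0), e, e)  →  e   [R3 at ε]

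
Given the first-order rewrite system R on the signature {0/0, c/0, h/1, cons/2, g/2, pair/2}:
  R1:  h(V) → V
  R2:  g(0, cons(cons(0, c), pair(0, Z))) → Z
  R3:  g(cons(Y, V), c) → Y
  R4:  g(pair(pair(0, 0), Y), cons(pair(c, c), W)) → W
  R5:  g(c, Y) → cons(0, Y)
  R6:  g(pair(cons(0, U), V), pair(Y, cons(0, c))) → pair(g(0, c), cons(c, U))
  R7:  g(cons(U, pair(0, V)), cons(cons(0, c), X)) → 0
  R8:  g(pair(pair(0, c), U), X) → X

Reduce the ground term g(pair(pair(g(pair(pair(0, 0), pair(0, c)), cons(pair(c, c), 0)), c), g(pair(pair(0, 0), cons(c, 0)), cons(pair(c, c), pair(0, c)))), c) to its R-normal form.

c

1. g(pair(pair(g(pair(pair(0, 0), pair(0, c)), cons(pair(c, c), 0)), c), g(pair(pair(0, 0), cons(c, 0)), cons(pair(c, c), pair(0, c)))), c)  →  g(pair(pair(0, c), g(pair(pair(0, 0), cons(c, 0)), cons(pair(c, c), pair(0, c)))), c)   [R4 at 1.1.1]
2. g(pair(pair(0, c), g(pair(pair(0, 0), cons(c, 0)), cons(pair(c, c), pair(0, c)))), c)  →  c   [R8 at ε]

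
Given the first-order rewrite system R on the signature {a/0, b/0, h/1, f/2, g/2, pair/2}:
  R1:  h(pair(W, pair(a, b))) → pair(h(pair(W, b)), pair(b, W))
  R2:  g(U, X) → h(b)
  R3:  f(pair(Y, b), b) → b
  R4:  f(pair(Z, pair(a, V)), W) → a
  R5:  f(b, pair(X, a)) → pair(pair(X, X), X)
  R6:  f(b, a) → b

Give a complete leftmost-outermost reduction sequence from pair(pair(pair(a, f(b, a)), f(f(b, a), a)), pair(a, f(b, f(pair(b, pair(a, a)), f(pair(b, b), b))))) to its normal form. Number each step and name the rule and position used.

1. pair(pair(pair(a, f(b, a)), f(f(b, a), a)), pair(a, f(b, f(pair(b, pair(a, a)), f(pair(b, b), b)))))  →  pair(pair(pair(a, b), f(f(b, a), a)), pair(a, f(b, f(pair(b, pair(a, a)), f(pair(b, b), b)))))   [R6 at 1.1.2]
2. pair(pair(pair(a, b), f(f(b, a), a)), pair(a, f(b, f(pair(b, pair(a, a)), f(pair(b, b), b)))))  →  pair(pair(pair(a, b), f(b, a)), pair(a, f(b, f(pair(b, pair(a, a)), f(pair(b, b), b)))))   [R6 at 1.2.1]
3. pair(pair(pair(a, b), f(b, a)), pair(a, f(b, f(pair(b, pair(a, a)), f(pair(b, b), b)))))  →  pair(pair(pair(a, b), b), pair(a, f(b, f(pair(b, pair(a, a)), f(pair(b, b), b)))))   [R6 at 1.2]
4. pair(pair(pair(a, b), b), pair(a, f(b, f(pair(b, pair(a, a)), f(pair(b, b), b)))))  →  pair(pair(pair(a, b), b), pair(a, f(b, a)))   [R4 at 2.2.2]
5. pair(pair(pair(a, b), b), pair(a, f(b, a)))  →  pair(pair(pair(a, b), b), pair(a, b))   [R6 at 2.2]

pair(pair(pair(a, b), b), pair(a, b))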